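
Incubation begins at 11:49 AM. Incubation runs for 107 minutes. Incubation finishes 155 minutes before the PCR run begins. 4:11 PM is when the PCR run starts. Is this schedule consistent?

Yes

Incubation ends at 4:11 PM − 155 min = 1:36 PM.
Incubation starts at 1:36 PM − 107 min = 11:49 AM.
That matches the stated 11:49 AM, so the schedule is consistent.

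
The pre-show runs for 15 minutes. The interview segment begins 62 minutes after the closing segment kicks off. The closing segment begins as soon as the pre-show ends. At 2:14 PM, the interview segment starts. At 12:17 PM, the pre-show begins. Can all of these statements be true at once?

No

The pre-show ends at 12:17 PM + 15 min = 12:32 PM.
So the closing segment starts at 12:32 PM.
The interview segment starts at 12:32 PM + 62 min = 1:34 PM.
But the interview segment is also said to start at 2:14 PM — a 40-minute conflict.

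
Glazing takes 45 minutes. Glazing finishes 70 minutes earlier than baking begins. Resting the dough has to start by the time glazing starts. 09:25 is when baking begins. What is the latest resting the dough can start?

07:30

Glazing ends at 09:25 − 70 min = 08:15.
Glazing starts at 08:15 − 45 min = 07:30.
Resting the dough is bounded by glazing, so the latest it can start is 07:30.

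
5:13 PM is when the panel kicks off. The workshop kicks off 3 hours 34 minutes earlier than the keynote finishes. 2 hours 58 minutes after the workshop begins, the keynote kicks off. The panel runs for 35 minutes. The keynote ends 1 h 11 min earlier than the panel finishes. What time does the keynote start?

4:01 PM

The panel ends at 5:13 PM + 35 min = 5:48 PM.
The keynote ends at 5:48 PM − 71 min = 4:37 PM.
The workshop starts at 4:37 PM − 214 min = 1:03 PM.
The keynote starts at 1:03 PM + 178 min = 4:01 PM.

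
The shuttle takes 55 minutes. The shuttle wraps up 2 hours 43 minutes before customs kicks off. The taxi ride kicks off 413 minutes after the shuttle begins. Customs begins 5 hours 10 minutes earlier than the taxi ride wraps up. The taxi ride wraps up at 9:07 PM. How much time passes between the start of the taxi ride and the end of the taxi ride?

Customs starts at 9:07 PM − 310 min = 3:57 PM.
The shuttle ends at 3:57 PM − 163 min = 1:14 PM.
The shuttle starts at 1:14 PM − 55 min = 12:19 PM.
The taxi ride starts at 12:19 PM + 413 min = 7:12 PM.
From 7:12 PM to 9:07 PM is 1 hour 55 minutes.

1 hour 55 minutes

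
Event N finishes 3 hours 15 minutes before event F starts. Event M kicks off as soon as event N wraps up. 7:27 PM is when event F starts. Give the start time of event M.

4:12 PM

Event N ends at 7:27 PM − 195 min = 4:12 PM.
So event M starts at 4:12 PM.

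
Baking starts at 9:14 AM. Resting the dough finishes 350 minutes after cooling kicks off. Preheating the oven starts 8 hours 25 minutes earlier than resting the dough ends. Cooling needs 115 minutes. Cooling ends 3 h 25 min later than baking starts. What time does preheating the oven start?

Cooling ends at 9:14 AM + 205 min = 12:39 PM.
Cooling starts at 12:39 PM − 115 min = 10:44 AM.
Resting the dough ends at 10:44 AM + 350 min = 4:34 PM.
Preheating the oven starts at 4:34 PM − 505 min = 8:09 AM.

8:09 AM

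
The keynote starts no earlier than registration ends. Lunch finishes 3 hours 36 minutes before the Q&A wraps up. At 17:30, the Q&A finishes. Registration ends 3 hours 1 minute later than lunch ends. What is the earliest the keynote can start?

16:55

Lunch ends at 17:30 − 216 min = 13:54.
Registration ends at 13:54 + 181 min = 16:55.
The keynote is bounded by registration, so the earliest it can start is 16:55.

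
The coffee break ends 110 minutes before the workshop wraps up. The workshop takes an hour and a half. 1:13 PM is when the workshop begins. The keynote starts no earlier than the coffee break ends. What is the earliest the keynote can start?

The workshop ends at 1:13 PM + 90 min = 2:43 PM.
The coffee break ends at 2:43 PM − 110 min = 12:53 PM.
The keynote is bounded by the coffee break, so the earliest it can start is 12:53 PM.

12:53 PM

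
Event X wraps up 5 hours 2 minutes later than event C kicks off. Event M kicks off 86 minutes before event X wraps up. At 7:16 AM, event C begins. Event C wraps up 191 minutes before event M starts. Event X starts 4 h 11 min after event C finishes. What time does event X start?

Event X ends at 7:16 AM + 302 min = 12:18 PM.
Event M starts at 12:18 PM − 86 min = 10:52 AM.
Event C ends at 10:52 AM − 191 min = 7:41 AM.
Event X starts at 7:41 AM + 251 min = 11:52 AM.

11:52 AM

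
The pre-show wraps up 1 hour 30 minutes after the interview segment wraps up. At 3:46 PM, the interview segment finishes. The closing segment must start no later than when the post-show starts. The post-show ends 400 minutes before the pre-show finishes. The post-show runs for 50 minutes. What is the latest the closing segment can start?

9:46 AM

The pre-show ends at 3:46 PM + 90 min = 5:16 PM.
The post-show ends at 5:16 PM − 400 min = 10:36 AM.
The post-show starts at 10:36 AM − 50 min = 9:46 AM.
The closing segment is bounded by the post-show, so the latest it can start is 9:46 AM.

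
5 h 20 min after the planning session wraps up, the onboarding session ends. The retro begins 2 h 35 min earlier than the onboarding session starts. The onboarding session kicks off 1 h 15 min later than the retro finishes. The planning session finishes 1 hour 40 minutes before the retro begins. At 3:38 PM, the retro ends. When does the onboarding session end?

5:58 PM

The onboarding session starts at 3:38 PM + 75 min = 4:53 PM.
The retro starts at 4:53 PM − 155 min = 2:18 PM.
The planning session ends at 2:18 PM − 100 min = 12:38 PM.
The onboarding session ends at 12:38 PM + 320 min = 5:58 PM.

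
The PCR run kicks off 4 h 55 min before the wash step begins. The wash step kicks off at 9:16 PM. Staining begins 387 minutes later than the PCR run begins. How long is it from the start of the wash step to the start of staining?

1 h 32 min

The PCR run starts at 9:16 PM − 295 min = 4:21 PM.
Staining starts at 4:21 PM + 387 min = 10:48 PM.
From 9:16 PM to 10:48 PM is 1 h 32 min.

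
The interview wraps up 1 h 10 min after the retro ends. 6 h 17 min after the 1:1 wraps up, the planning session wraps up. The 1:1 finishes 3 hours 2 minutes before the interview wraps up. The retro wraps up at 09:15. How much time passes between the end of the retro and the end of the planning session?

4 h 25 min

The interview ends at 09:15 + 70 min = 10:25.
The 1:1 ends at 10:25 − 182 min = 07:23.
The planning session ends at 07:23 + 377 min = 13:40.
From 09:15 to 13:40 is 4 h 25 min.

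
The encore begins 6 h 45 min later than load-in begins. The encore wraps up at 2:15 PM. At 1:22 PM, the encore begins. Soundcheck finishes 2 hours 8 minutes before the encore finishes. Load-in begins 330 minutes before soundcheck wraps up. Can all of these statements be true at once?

Yes

Soundcheck ends at 2:15 PM − 128 min = 12:07 PM.
Load-in starts at 12:07 PM − 330 min = 6:37 AM.
The encore starts at 6:37 AM + 405 min = 1:22 PM.
That matches the stated 1:22 PM, so the schedule is consistent.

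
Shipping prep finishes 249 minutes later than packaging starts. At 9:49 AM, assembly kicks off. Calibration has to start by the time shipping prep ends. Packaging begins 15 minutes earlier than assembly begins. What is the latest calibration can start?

1:43 PM

Packaging starts at 9:49 AM − 15 min = 9:34 AM.
Shipping prep ends at 9:34 AM + 249 min = 1:43 PM.
Calibration is bounded by shipping prep, so the latest it can start is 1:43 PM.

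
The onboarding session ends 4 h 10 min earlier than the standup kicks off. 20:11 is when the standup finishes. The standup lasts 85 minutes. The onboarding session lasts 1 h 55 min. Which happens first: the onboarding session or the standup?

the onboarding session

The standup starts at 20:11 − 85 min = 18:46.
The onboarding session ends at 18:46 − 250 min = 14:36.
The onboarding session starts at 14:36 − 115 min = 12:41.
The onboarding session starts at 12:41 and the standup starts at 18:46, so the onboarding session is first.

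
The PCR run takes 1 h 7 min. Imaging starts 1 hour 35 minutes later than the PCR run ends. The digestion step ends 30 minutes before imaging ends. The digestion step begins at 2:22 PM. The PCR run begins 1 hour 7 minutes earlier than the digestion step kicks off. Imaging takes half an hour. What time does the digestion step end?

3:57 PM

The PCR run starts at 2:22 PM − 67 min = 1:15 PM.
The PCR run ends at 1:15 PM + 67 min = 2:22 PM.
Imaging starts at 2:22 PM + 95 min = 3:57 PM.
Imaging ends at 3:57 PM + 30 min = 4:27 PM.
The digestion step ends at 4:27 PM − 30 min = 3:57 PM.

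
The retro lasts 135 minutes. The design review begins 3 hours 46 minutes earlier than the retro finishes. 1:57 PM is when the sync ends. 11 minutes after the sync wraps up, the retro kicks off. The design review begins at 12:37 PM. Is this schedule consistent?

The retro starts at 1:57 PM + 11 min = 2:08 PM.
The retro ends at 2:08 PM + 135 min = 4:23 PM.
The design review starts at 4:23 PM − 226 min = 12:37 PM.
That matches the stated 12:37 PM, so the schedule is consistent.

Yes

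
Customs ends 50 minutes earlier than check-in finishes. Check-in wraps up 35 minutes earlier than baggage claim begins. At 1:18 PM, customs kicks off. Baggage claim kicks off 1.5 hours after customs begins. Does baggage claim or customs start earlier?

Baggage claim starts at 1:18 PM + 90 min = 2:48 PM.
Baggage claim starts at 2:48 PM and customs starts at 1:18 PM, so customs is first.

customs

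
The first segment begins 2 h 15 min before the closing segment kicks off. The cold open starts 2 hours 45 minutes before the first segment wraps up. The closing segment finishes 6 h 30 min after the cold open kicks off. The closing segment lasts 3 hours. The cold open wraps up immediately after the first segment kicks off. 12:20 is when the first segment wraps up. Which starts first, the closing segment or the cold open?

the cold open

The cold open starts at 12:20 − 165 min = 09:35.
The closing segment ends at 09:35 + 390 min = 16:05.
The closing segment starts at 16:05 − 180 min = 13:05.
The closing segment starts at 13:05 and the cold open starts at 09:35, so the cold open is first.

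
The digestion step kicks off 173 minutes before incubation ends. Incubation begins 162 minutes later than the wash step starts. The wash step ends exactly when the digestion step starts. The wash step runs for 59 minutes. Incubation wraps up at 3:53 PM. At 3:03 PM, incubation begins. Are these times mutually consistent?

The digestion step starts at 3:53 PM − 173 min = 1:00 PM.
So the wash step ends at 1:00 PM.
The wash step starts at 1:00 PM − 59 min = 12:01 PM.
Incubation starts at 12:01 PM + 162 min = 2:43 PM.
But incubation is also said to start at 3:03 PM — a 20-minute conflict.

No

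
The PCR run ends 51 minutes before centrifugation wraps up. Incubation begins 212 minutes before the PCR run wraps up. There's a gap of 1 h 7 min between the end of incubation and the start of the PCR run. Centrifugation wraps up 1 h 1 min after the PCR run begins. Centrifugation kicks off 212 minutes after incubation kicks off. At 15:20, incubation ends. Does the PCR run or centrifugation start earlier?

the PCR run

The PCR run starts at 15:20 + 67 min = 16:27.
Centrifugation ends at 16:27 + 61 min = 17:28.
The PCR run ends at 17:28 − 51 min = 16:37.
Incubation starts at 16:37 − 212 min = 13:05.
Centrifugation starts at 13:05 + 212 min = 16:37.
The PCR run starts at 16:27 and centrifugation starts at 16:37, so the PCR run is first.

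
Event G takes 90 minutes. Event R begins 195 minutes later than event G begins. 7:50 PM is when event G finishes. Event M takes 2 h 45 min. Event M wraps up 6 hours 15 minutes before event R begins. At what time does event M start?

12:35 PM

Event G starts at 7:50 PM − 90 min = 6:20 PM.
Event R starts at 6:20 PM + 195 min = 9:35 PM.
Event M ends at 9:35 PM − 375 min = 3:20 PM.
Event M starts at 3:20 PM − 165 min = 12:35 PM.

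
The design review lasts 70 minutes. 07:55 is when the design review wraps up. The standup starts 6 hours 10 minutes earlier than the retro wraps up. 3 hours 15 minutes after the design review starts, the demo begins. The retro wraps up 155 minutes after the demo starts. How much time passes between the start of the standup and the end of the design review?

an hour and a half

The design review starts at 07:55 − 70 min = 06:45.
The demo starts at 06:45 + 195 min = 10:00.
The retro ends at 10:00 + 155 min = 12:35.
The standup starts at 12:35 − 370 min = 06:25.
From 06:25 to 07:55 is an hour and a half.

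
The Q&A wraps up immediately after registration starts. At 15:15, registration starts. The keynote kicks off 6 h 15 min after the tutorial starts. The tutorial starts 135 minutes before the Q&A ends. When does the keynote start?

The Q&A ends at 15:15.
The tutorial starts at 15:15 − 135 min = 13:00.
The keynote starts at 13:00 + 375 min = 19:15.

19:15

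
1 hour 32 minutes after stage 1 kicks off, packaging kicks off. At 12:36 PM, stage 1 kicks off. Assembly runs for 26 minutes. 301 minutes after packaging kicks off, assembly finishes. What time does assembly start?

Packaging starts at 12:36 PM + 92 min = 2:08 PM.
Assembly ends at 2:08 PM + 301 min = 7:09 PM.
Assembly starts at 7:09 PM − 26 min = 6:43 PM.

6:43 PM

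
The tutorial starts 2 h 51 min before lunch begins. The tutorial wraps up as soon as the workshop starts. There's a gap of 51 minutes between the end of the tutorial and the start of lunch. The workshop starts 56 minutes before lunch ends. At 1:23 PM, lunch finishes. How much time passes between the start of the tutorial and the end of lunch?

2 h 56 min

The workshop starts at 1:23 PM − 56 min = 12:27 PM.
So the tutorial ends at 12:27 PM.
Lunch starts at 12:27 PM + 51 min = 1:18 PM.
The tutorial starts at 1:18 PM − 171 min = 10:27 AM.
From 10:27 AM to 1:23 PM is 2 h 56 min.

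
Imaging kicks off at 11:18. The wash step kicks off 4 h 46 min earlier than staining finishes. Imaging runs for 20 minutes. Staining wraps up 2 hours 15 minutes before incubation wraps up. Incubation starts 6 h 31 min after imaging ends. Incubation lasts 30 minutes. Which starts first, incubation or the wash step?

the wash step

Imaging ends at 11:18 + 20 min = 11:38.
Incubation starts at 11:38 + 391 min = 18:09.
Incubation ends at 18:09 + 30 min = 18:39.
Staining ends at 18:39 − 135 min = 16:24.
The wash step starts at 16:24 − 286 min = 11:38.
Incubation starts at 18:09 and the wash step starts at 11:38, so the wash step is first.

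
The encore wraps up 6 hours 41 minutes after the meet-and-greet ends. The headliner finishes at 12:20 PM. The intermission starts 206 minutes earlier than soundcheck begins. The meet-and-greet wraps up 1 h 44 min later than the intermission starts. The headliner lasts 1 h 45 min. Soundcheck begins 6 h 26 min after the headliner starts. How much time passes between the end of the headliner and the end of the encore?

The headliner starts at 12:20 PM − 105 min = 10:35 AM.
Soundcheck starts at 10:35 AM + 386 min = 5:01 PM.
The intermission starts at 5:01 PM − 206 min = 1:35 PM.
The meet-and-greet ends at 1:35 PM + 104 min = 3:19 PM.
The encore ends at 3:19 PM + 401 min = 10:00 PM.
From 12:20 PM to 10:00 PM is 9 h 40 min.

9 h 40 min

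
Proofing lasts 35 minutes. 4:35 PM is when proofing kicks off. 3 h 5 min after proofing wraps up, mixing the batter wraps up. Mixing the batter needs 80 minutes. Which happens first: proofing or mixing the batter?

proofing

Proofing ends at 4:35 PM + 35 min = 5:10 PM.
Mixing the batter ends at 5:10 PM + 185 min = 8:15 PM.
Mixing the batter starts at 8:15 PM − 80 min = 6:55 PM.
Proofing starts at 4:35 PM and mixing the batter starts at 6:55 PM, so proofing is first.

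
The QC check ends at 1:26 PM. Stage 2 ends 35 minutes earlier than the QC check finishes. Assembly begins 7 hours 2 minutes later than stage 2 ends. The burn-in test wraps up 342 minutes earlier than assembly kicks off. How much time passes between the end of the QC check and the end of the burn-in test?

Stage 2 ends at 1:26 PM − 35 min = 12:51 PM.
Assembly starts at 12:51 PM + 422 min = 7:53 PM.
The burn-in test ends at 7:53 PM − 342 min = 2:11 PM.
From 1:26 PM to 2:11 PM is 45 minutes.

45 minutes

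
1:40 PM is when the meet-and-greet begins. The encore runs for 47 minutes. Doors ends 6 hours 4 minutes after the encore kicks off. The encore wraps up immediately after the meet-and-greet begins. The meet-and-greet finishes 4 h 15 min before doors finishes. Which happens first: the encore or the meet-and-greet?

the encore

The encore ends at 1:40 PM.
The encore starts at 1:40 PM − 47 min = 12:53 PM.
The encore starts at 12:53 PM and the meet-and-greet starts at 1:40 PM, so the encore is first.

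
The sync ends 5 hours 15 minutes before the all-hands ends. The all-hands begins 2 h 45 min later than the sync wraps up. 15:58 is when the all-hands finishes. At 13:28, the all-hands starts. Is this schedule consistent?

Yes

The sync ends at 15:58 − 315 min = 10:43.
The all-hands starts at 10:43 + 165 min = 13:28.
That matches the stated 13:28, so the schedule is consistent.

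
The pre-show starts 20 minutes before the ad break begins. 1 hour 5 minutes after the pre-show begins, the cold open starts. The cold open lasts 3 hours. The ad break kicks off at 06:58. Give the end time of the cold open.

The pre-show starts at 06:58 − 20 min = 06:38.
The cold open starts at 06:38 + 65 min = 07:43.
The cold open ends at 07:43 + 180 min = 10:43.

10:43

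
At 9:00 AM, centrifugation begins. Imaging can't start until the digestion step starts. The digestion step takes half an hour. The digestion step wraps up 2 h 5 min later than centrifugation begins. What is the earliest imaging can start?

The digestion step ends at 9:00 AM + 125 min = 11:05 AM.
The digestion step starts at 11:05 AM − 30 min = 10:35 AM.
Imaging is bounded by the digestion step, so the earliest it can start is 10:35 AM.

10:35 AM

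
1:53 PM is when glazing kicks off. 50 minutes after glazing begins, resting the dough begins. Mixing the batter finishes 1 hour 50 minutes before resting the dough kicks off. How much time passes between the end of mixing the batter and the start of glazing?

Resting the dough starts at 1:53 PM + 50 min = 2:43 PM.
Mixing the batter ends at 2:43 PM − 110 min = 12:53 PM.
From 12:53 PM to 1:53 PM is an hour.

an hour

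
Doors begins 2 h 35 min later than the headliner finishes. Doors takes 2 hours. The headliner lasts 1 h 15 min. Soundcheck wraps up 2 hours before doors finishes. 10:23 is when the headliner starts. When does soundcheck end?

The headliner ends at 10:23 + 75 min = 11:38.
Doors starts at 11:38 + 155 min = 14:13.
Doors ends at 14:13 + 120 min = 16:13.
Soundcheck ends at 16:13 − 120 min = 14:13.

14:13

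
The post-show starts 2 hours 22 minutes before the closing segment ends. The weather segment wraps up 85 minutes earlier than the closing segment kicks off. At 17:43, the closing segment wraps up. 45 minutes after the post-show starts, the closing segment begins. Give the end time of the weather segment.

14:41

The post-show starts at 17:43 − 142 min = 15:21.
The closing segment starts at 15:21 + 45 min = 16:06.
The weather segment ends at 16:06 − 85 min = 14:41.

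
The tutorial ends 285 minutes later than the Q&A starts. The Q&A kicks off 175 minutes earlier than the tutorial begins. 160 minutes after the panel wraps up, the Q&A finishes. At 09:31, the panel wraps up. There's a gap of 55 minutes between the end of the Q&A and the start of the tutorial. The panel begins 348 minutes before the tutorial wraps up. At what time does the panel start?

The Q&A ends at 09:31 + 160 min = 12:11.
The tutorial starts at 12:11 + 55 min = 13:06.
The Q&A starts at 13:06 − 175 min = 10:11.
The tutorial ends at 10:11 + 285 min = 14:56.
The panel starts at 14:56 − 348 min = 09:08.

09:08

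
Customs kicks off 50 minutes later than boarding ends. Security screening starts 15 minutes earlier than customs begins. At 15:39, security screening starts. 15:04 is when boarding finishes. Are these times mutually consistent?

Yes

Customs starts at 15:04 + 50 min = 15:54.
Security screening starts at 15:54 − 15 min = 15:39.
That matches the stated 15:39, so the schedule is consistent.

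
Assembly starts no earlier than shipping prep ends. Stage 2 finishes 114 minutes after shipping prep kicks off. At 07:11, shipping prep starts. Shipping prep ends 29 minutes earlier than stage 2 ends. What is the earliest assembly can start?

Stage 2 ends at 07:11 + 114 min = 09:05.
Shipping prep ends at 09:05 − 29 min = 08:36.
Assembly is bounded by shipping prep, so the earliest it can start is 08:36.

08:36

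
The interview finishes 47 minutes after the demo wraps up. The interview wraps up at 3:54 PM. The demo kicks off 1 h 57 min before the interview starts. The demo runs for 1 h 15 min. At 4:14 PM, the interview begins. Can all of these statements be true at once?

No

The demo starts at 4:14 PM − 117 min = 2:17 PM.
The demo ends at 2:17 PM + 75 min = 3:32 PM.
The interview ends at 3:32 PM + 47 min = 4:19 PM.
But the interview is also said to end at 3:54 PM — a 25-minute conflict.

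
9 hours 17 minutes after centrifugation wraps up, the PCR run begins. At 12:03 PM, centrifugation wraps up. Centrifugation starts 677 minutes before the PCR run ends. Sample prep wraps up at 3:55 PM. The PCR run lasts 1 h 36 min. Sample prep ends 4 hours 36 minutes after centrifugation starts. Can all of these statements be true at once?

No

The PCR run starts at 12:03 PM + 557 min = 9:20 PM.
The PCR run ends at 9:20 PM + 96 min = 10:56 PM.
Centrifugation starts at 10:56 PM − 677 min = 11:39 AM.
Sample prep ends at 11:39 AM + 276 min = 4:15 PM.
But sample prep is also said to end at 3:55 PM — a 20-minute conflict.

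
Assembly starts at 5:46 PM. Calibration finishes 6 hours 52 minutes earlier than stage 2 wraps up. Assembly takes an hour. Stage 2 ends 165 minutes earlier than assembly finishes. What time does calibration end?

Assembly ends at 5:46 PM + 60 min = 6:46 PM.
Stage 2 ends at 6:46 PM − 165 min = 4:01 PM.
Calibration ends at 4:01 PM − 412 min = 9:09 AM.

9:09 AM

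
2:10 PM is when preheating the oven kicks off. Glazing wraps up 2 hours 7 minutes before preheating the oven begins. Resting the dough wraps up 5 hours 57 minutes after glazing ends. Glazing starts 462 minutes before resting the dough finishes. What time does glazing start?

Glazing ends at 2:10 PM − 127 min = 12:03 PM.
Resting the dough ends at 12:03 PM + 357 min = 6:00 PM.
Glazing starts at 6:00 PM − 462 min = 10:18 AM.

10:18 AM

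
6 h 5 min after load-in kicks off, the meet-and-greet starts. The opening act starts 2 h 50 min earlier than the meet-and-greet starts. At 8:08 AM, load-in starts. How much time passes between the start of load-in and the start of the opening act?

195 minutes

The meet-and-greet starts at 8:08 AM + 365 min = 2:13 PM.
The opening act starts at 2:13 PM − 170 min = 11:23 AM.
From 8:08 AM to 11:23 AM is 195 minutes.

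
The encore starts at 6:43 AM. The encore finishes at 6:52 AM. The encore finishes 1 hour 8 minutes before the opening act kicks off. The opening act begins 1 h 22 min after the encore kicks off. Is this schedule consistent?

No

The opening act starts at 6:43 AM + 82 min = 8:05 AM.
The encore ends at 8:05 AM − 68 min = 6:57 AM.
But the encore is also said to end at 6:52 AM — a 5-minute conflict.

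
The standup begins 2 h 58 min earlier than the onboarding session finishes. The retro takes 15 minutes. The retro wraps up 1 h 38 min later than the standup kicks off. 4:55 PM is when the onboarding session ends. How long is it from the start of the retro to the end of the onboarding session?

95 minutes

The standup starts at 4:55 PM − 178 min = 1:57 PM.
The retro ends at 1:57 PM + 98 min = 3:35 PM.
The retro starts at 3:35 PM − 15 min = 3:20 PM.
From 3:20 PM to 4:55 PM is 95 minutes.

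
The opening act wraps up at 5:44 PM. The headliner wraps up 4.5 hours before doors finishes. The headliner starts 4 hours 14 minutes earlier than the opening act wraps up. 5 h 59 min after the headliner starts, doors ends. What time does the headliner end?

2:59 PM

The headliner starts at 5:44 PM − 254 min = 1:30 PM.
Doors ends at 1:30 PM + 359 min = 7:29 PM.
The headliner ends at 7:29 PM − 270 min = 2:59 PM.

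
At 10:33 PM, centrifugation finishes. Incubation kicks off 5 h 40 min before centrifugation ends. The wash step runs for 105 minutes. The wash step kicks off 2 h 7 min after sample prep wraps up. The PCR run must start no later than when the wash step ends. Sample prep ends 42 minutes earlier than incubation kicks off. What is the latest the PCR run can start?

8:03 PM

Incubation starts at 10:33 PM − 340 min = 4:53 PM.
Sample prep ends at 4:53 PM − 42 min = 4:11 PM.
The wash step starts at 4:11 PM + 127 min = 6:18 PM.
The wash step ends at 6:18 PM + 105 min = 8:03 PM.
The PCR run is bounded by the wash step, so the latest it can start is 8:03 PM.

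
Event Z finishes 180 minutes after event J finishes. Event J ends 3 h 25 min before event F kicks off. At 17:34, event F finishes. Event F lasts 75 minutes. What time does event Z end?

Event F starts at 17:34 − 75 min = 16:19.
Event J ends at 16:19 − 205 min = 12:54.
Event Z ends at 12:54 + 180 min = 15:54.

15:54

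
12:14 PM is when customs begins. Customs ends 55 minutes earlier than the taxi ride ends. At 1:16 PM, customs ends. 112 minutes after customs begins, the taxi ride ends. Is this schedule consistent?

The taxi ride ends at 12:14 PM + 112 min = 2:06 PM.
Customs ends at 2:06 PM − 55 min = 1:11 PM.
But customs is also said to end at 1:16 PM — a 5-minute conflict.

No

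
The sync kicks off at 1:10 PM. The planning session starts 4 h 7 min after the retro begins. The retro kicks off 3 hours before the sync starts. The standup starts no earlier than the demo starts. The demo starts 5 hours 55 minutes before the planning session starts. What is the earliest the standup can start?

8:22 AM

The retro starts at 1:10 PM − 180 min = 10:10 AM.
The planning session starts at 10:10 AM + 247 min = 2:17 PM.
The demo starts at 2:17 PM − 355 min = 8:22 AM.
The standup is bounded by the demo, so the earliest it can start is 8:22 AM.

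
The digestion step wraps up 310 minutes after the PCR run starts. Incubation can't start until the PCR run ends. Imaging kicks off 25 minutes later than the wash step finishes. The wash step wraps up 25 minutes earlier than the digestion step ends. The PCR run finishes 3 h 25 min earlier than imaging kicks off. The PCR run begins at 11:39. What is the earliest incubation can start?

The digestion step ends at 11:39 + 310 min = 16:49.
The wash step ends at 16:49 − 25 min = 16:24.
Imaging starts at 16:24 + 25 min = 16:49.
The PCR run ends at 16:49 − 205 min = 13:24.
Incubation is bounded by the PCR run, so the earliest it can start is 13:24.

13:24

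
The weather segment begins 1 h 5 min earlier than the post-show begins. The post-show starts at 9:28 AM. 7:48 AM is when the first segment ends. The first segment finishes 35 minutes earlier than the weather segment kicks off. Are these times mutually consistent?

Yes

The weather segment starts at 9:28 AM − 65 min = 8:23 AM.
The first segment ends at 8:23 AM − 35 min = 7:48 AM.
That matches the stated 7:48 AM, so the schedule is consistent.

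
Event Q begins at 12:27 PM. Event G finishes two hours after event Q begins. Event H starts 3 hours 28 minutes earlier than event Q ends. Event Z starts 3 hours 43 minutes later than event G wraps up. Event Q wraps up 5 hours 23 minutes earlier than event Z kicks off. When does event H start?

9:19 AM

Event G ends at 12:27 PM + 120 min = 2:27 PM.
Event Z starts at 2:27 PM + 223 min = 6:10 PM.
Event Q ends at 6:10 PM − 323 min = 12:47 PM.
Event H starts at 12:47 PM − 208 min = 9:19 AM.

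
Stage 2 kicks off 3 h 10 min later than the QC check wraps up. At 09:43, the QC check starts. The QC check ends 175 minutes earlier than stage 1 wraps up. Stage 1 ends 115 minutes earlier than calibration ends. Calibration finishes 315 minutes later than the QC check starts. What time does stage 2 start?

13:18

Calibration ends at 09:43 + 315 min = 14:58.
Stage 1 ends at 14:58 − 115 min = 13:03.
The QC check ends at 13:03 − 175 min = 10:08.
Stage 2 starts at 10:08 + 190 min = 13:18.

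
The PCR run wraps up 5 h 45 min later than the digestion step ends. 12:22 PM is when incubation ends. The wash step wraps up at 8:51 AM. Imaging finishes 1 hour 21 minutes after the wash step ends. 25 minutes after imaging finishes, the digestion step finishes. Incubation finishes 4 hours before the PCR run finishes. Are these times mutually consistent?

Imaging ends at 8:51 AM + 81 min = 10:12 AM.
The digestion step ends at 10:12 AM + 25 min = 10:37 AM.
The PCR run ends at 10:37 AM + 345 min = 4:22 PM.
Incubation ends at 4:22 PM − 240 min = 12:22 PM.
That matches the stated 12:22 PM, so the schedule is consistent.

Yes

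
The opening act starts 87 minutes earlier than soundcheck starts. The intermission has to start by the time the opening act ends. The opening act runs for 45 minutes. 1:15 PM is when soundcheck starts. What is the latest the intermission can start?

12:33 PM

The opening act starts at 1:15 PM − 87 min = 11:48 AM.
The opening act ends at 11:48 AM + 45 min = 12:33 PM.
The intermission is bounded by the opening act, so the latest it can start is 12:33 PM.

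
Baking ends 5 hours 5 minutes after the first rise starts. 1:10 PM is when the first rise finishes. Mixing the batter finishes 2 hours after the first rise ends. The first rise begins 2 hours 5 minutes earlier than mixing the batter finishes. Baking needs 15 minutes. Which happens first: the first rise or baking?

Mixing the batter ends at 1:10 PM + 120 min = 3:10 PM.
The first rise starts at 3:10 PM − 125 min = 1:05 PM.
Baking ends at 1:05 PM + 305 min = 6:10 PM.
Baking starts at 6:10 PM − 15 min = 5:55 PM.
The first rise starts at 1:05 PM and baking starts at 5:55 PM, so the first rise is first.

the first rise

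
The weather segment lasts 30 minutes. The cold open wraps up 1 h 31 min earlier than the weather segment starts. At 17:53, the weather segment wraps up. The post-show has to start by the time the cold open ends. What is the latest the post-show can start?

15:52

The weather segment starts at 17:53 − 30 min = 17:23.
The cold open ends at 17:23 − 91 min = 15:52.
The post-show is bounded by the cold open, so the latest it can start is 15:52.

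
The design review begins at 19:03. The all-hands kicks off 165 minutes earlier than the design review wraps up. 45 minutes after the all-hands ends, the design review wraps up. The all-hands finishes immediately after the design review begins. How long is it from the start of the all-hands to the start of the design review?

The all-hands ends at 19:03.
The design review ends at 19:03 + 45 min = 19:48.
The all-hands starts at 19:48 − 165 min = 17:03.
From 17:03 to 19:03 is two hours.

two hours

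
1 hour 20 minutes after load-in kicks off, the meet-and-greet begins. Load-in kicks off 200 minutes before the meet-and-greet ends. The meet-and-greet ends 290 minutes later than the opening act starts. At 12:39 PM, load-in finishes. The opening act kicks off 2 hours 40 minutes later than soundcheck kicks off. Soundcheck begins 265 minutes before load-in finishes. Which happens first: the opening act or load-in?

the opening act

Soundcheck starts at 12:39 PM − 265 min = 8:14 AM.
The opening act starts at 8:14 AM + 160 min = 10:54 AM.
The meet-and-greet ends at 10:54 AM + 290 min = 3:44 PM.
Load-in starts at 3:44 PM − 200 min = 12:24 PM.
The opening act starts at 10:54 AM and load-in starts at 12:24 PM, so the opening act is first.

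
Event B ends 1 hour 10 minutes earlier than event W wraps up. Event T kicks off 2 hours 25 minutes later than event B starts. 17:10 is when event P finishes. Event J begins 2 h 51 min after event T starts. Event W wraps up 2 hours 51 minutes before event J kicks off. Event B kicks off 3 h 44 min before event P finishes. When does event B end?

Event B starts at 17:10 − 224 min = 13:26.
Event T starts at 13:26 + 145 min = 15:51.
Event J starts at 15:51 + 171 min = 18:42.
Event W ends at 18:42 − 171 min = 15:51.
Event B ends at 15:51 − 70 min = 14:41.

14:41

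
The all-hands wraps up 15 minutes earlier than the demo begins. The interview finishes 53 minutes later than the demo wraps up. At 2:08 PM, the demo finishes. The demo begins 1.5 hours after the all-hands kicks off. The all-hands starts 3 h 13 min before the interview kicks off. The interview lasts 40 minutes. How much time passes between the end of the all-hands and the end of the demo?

105 minutes

The interview ends at 2:08 PM + 53 min = 3:01 PM.
The interview starts at 3:01 PM − 40 min = 2:21 PM.
The all-hands starts at 2:21 PM − 193 min = 11:08 AM.
The demo starts at 11:08 AM + 90 min = 12:38 PM.
The all-hands ends at 12:38 PM − 15 min = 12:23 PM.
From 12:23 PM to 2:08 PM is 105 minutes.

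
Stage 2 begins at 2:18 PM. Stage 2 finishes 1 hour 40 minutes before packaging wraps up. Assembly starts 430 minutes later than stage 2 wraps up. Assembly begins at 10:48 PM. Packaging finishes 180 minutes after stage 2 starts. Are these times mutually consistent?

Yes

Packaging ends at 2:18 PM + 180 min = 5:18 PM.
Stage 2 ends at 5:18 PM − 100 min = 3:38 PM.
Assembly starts at 3:38 PM + 430 min = 10:48 PM.
That matches the stated 10:48 PM, so the schedule is consistent.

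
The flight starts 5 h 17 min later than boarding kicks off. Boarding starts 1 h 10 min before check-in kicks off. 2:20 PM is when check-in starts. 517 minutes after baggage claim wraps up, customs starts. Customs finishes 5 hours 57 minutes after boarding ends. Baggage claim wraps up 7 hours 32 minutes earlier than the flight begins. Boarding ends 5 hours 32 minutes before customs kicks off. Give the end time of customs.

7:57 PM

Boarding starts at 2:20 PM − 70 min = 1:10 PM.
The flight starts at 1:10 PM + 317 min = 6:27 PM.
Baggage claim ends at 6:27 PM − 452 min = 10:55 AM.
Customs starts at 10:55 AM + 517 min = 7:32 PM.
Boarding ends at 7:32 PM − 332 min = 2:00 PM.
Customs ends at 2:00 PM + 357 min = 7:57 PM.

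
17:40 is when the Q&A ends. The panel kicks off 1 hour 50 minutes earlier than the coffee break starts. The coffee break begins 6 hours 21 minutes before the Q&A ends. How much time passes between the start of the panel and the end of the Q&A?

The coffee break starts at 17:40 − 381 min = 11:19.
The panel starts at 11:19 − 110 min = 09:29.
From 09:29 to 17:40 is 8 hours 11 minutes.

8 hours 11 minutes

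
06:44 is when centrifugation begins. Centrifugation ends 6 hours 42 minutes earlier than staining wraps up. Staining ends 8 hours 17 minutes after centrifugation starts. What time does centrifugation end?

08:19

Staining ends at 06:44 + 497 min = 15:01.
Centrifugation ends at 15:01 − 402 min = 08:19.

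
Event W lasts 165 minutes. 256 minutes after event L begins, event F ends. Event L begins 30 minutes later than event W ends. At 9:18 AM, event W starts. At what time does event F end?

4:49 PM

Event W ends at 9:18 AM + 165 min = 12:03 PM.
Event L starts at 12:03 PM + 30 min = 12:33 PM.
Event F ends at 12:33 PM + 256 min = 4:49 PM.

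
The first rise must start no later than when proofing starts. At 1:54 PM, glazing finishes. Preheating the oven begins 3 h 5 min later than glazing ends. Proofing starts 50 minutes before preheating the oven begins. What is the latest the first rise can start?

Preheating the oven starts at 1:54 PM + 185 min = 4:59 PM.
Proofing starts at 4:59 PM − 50 min = 4:09 PM.
The first rise is bounded by proofing, so the latest it can start is 4:09 PM.

4:09 PM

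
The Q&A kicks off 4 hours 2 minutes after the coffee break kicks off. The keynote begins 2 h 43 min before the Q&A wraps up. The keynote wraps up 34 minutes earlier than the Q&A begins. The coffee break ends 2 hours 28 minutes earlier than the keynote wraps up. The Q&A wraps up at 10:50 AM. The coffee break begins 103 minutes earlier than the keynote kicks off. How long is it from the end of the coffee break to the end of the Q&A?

The keynote starts at 10:50 AM − 163 min = 8:07 AM.
The coffee break starts at 8:07 AM − 103 min = 6:24 AM.
The Q&A starts at 6:24 AM + 242 min = 10:26 AM.
The keynote ends at 10:26 AM − 34 min = 9:52 AM.
The coffee break ends at 9:52 AM − 148 min = 7:24 AM.
From 7:24 AM to 10:50 AM is 3 h 26 min.

3 h 26 min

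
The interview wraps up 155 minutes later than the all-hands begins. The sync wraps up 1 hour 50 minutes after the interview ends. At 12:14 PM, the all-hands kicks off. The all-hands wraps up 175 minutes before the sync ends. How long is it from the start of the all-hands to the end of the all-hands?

1 hour 30 minutes

The interview ends at 12:14 PM + 155 min = 2:49 PM.
The sync ends at 2:49 PM + 110 min = 4:39 PM.
The all-hands ends at 4:39 PM − 175 min = 1:44 PM.
From 12:14 PM to 1:44 PM is 1 hour 30 minutes.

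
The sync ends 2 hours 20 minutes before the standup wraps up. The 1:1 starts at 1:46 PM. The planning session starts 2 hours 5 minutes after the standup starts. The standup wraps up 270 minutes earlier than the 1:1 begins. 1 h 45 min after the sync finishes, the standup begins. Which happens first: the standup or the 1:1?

The standup ends at 1:46 PM − 270 min = 9:16 AM.
The sync ends at 9:16 AM − 140 min = 6:56 AM.
The standup starts at 6:56 AM + 105 min = 8:41 AM.
The standup starts at 8:41 AM and the 1:1 starts at 1:46 PM, so the standup is first.

the standup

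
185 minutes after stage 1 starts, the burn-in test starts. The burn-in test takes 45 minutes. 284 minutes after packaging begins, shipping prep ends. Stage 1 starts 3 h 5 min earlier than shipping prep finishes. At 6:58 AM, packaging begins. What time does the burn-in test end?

Shipping prep ends at 6:58 AM + 284 min = 11:42 AM.
Stage 1 starts at 11:42 AM − 185 min = 8:37 AM.
The burn-in test starts at 8:37 AM + 185 min = 11:42 AM.
The burn-in test ends at 11:42 AM + 45 min = 12:27 PM.

12:27 PM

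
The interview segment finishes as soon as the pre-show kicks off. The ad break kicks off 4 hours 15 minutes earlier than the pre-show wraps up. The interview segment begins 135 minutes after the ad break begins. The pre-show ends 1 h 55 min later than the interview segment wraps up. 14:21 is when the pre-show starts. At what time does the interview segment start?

14:16

The interview segment ends at 14:21.
The pre-show ends at 14:21 + 115 min = 16:16.
The ad break starts at 16:16 − 255 min = 12:01.
The interview segment starts at 12:01 + 135 min = 14:16.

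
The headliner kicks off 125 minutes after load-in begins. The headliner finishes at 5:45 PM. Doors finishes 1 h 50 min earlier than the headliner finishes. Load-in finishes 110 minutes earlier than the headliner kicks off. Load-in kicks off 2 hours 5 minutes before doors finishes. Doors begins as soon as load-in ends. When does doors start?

Doors ends at 5:45 PM − 110 min = 3:55 PM.
Load-in starts at 3:55 PM − 125 min = 1:50 PM.
The headliner starts at 1:50 PM + 125 min = 3:55 PM.
Load-in ends at 3:55 PM − 110 min = 2:05 PM.
So doors starts at 2:05 PM.

2:05 PM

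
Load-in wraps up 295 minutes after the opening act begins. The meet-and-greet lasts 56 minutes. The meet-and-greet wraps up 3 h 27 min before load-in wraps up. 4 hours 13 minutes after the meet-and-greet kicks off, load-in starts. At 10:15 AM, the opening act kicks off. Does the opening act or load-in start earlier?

Load-in ends at 10:15 AM + 295 min = 3:10 PM.
The meet-and-greet ends at 3:10 PM − 207 min = 11:43 AM.
The meet-and-greet starts at 11:43 AM − 56 min = 10:47 AM.
Load-in starts at 10:47 AM + 253 min = 3:00 PM.
The opening act starts at 10:15 AM and load-in starts at 3:00 PM, so the opening act is first.

the opening act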